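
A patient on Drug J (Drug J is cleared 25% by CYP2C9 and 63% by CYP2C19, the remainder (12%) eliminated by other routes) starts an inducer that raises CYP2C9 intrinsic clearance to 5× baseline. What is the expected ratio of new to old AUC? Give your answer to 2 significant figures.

0.50

The CYP2C9 pathway (25% of clearance) increases to 5× activity: 0.25 × 5 = 1.25.
CYP2C19 (63%) and the residual 12% are unaffected.
New clearance relative to baseline: 1.25 + 0.63 + 0.12 = 2.
Since AUC ∝ 1/CL, the ratio is 1 / 2 = 0.50.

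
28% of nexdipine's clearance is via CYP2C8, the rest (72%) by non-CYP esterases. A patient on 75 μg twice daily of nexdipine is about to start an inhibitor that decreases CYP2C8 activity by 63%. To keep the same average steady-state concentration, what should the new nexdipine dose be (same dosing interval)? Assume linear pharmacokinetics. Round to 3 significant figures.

61.8 μg

The CYP2C8 pathway (28% of clearance) drops to 0.37× activity: 0.28 × 0.37 = 0.1036.
The remaining 72% of clearance is unaffected.
CL_new/CL_old = 0.1036 + 0.72 = 0.8236.
Css,avg = (dose rate)/CL, so holding Css fixed requires dose ∝ CL: 75 × 0.8236 = 61.8 μg.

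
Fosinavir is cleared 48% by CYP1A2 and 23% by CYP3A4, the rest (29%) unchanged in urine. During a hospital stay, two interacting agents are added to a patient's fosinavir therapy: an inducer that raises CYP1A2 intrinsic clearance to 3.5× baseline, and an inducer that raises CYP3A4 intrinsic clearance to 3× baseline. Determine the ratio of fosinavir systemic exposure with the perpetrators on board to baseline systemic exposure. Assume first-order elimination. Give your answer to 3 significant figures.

The CYP1A2 pathway (48% of clearance) is boosted to 3.5× activity: 0.48 × 3.5 = 1.68.
The CYP3A4 pathway (23% of clearance) is boosted to 3× activity: 0.23 × 3 = 0.69.
The remaining 29% of clearance is unaffected.
Relative clearance = 1.68 + 0.69 + 0.29 = 2.66.
Systemic exposure ∝ 1/CL: fold-change = 1 / 2.66 = 0.376.

0.376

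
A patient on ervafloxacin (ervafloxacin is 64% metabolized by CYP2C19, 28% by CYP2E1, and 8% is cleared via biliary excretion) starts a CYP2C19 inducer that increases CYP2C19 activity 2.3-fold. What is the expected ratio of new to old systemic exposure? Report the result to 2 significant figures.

The CYP2C19 pathway (64% of clearance) rises to 2.3× activity: 0.64 × 2.3 = 1.472.
CYP2E1 (28%) and the residual 8% are unaffected.
CL_new/CL_old = 1.472 + 0.28 + 0.08 = 1.832.
Since systemic exposure ∝ 1/CL, the ratio is 1 / 1.832 = 0.55.

0.55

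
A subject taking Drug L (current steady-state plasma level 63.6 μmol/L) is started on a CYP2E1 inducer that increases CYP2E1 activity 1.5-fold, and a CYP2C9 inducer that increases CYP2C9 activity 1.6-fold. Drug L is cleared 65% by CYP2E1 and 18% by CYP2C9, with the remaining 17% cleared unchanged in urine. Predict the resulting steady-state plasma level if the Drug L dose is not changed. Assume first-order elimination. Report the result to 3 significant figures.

44.4 μmol/L

The CYP2E1 pathway (65% of clearance) increases to 1.5× activity: 0.65 × 1.5 = 0.975.
The CYP2C9 pathway (18% of clearance) rises to 1.6× activity: 0.18 × 1.6 = 0.288.
The remaining 17% of clearance is unaffected.
CL_new/CL_old = 0.975 + 0.288 + 0.17 = 1.433.
New steady-state plasma level = 63.6 / 1.433 = 44.4 μmol/L (concentration scales inversely with clearance).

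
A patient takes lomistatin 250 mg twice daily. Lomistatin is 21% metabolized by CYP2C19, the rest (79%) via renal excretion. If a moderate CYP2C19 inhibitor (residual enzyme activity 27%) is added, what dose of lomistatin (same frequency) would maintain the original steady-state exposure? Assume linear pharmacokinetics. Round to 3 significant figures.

212 mg

The CYP2C19 pathway (21% of clearance) is reduced to 0.27× activity: 0.21 × 0.27 = 0.0567.
The remaining 79% of clearance is unaffected.
CL_new/CL_old = 0.0567 + 0.79 = 0.8467.
To maintain the same steady-state level, dose must scale with clearance: new dose = 250 × 0.8467 = 212 mg.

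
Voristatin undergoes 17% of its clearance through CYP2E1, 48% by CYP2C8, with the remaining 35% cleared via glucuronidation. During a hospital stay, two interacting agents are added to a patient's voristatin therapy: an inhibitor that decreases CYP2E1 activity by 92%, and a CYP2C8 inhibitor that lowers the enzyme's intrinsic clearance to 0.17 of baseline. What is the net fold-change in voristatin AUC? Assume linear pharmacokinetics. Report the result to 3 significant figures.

2.25

The CYP2E1 pathway (17% of clearance) falls to 0.08× activity: 0.17 × 0.08 = 0.0136.
The CYP2C8 pathway (48% of clearance) is reduced to 0.17× activity: 0.48 × 0.17 = 0.0816.
The remaining 35% of clearance is unaffected.
Relative clearance = 0.0136 + 0.0816 + 0.35 = 0.4452.
Net AUC ratio = 1 / 0.4452 = 2.25.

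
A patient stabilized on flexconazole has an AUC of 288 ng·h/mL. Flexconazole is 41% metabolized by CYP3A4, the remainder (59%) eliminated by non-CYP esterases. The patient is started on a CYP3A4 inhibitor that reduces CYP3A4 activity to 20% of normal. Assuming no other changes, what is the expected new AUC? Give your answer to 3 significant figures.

CYP3A4: 0.41 × 0.2 = 0.082
Other: 0.59 (unchanged)
New clearance relative to baseline: 0.082 + 0.59 = 0.672.
With dosing unchanged, AUC scales as 1/CL: 288 / 0.672 = 429 ng·h/mL.

429 ng·h/mL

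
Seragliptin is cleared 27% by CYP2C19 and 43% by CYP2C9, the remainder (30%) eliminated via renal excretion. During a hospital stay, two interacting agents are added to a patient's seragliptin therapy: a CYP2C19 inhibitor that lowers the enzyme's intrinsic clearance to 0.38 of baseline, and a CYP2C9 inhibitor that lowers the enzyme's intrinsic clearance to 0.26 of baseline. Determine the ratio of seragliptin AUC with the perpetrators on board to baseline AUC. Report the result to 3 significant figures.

CYP2C19: 0.27 × 0.38 = 0.1026
CYP2C9: 0.43 × 0.26 = 0.1118
Other: 0.3 (unchanged)
Relative clearance = 0.1026 + 0.1118 + 0.3 = 0.5144.
AUC ∝ 1/CL: fold-change = 1 / 0.5144 = 1.94.

1.94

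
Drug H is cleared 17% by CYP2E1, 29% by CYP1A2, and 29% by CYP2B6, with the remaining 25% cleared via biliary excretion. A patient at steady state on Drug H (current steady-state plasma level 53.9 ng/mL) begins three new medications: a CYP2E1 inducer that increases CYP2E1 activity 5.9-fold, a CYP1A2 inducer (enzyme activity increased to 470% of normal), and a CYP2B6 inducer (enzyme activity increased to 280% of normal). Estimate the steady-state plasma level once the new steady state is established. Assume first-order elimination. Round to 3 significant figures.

15.7 ng/mL

The CYP2E1 pathway (17% of clearance) rises to 5.9× activity: 0.17 × 5.9 = 1.003.
The CYP1A2 pathway (29% of clearance) increases to 4.7× activity: 0.29 × 4.7 = 1.363.
The CYP2B6 pathway (29% of clearance) is boosted to 2.8× activity: 0.29 × 2.8 = 0.812.
Non-CYP routes (25%) are unchanged.
New clearance relative to baseline: 1.003 + 1.363 + 0.812 + 0.25 = 3.428.
Dividing the baseline by the relative clearance: 53.9 / 3.428 = 15.7 ng/mL.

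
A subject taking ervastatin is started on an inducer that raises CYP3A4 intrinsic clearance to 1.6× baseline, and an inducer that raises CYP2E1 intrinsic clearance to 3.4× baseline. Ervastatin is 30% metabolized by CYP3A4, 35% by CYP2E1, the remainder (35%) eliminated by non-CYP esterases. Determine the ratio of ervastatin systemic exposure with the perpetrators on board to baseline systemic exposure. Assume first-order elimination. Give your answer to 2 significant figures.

The CYP3A4 pathway (30% of clearance) increases to 1.6× activity: 0.3 × 1.6 = 0.48.
The CYP2E1 pathway (35% of clearance) rises to 3.4× activity: 0.35 × 3.4 = 1.19.
Non-CYP routes (35%) are unchanged.
CL_new/CL_old = 0.48 + 1.19 + 0.35 = 2.02.
Systemic exposure ∝ 1/CL: fold-change = 1 / 2.02 = 0.50.

0.50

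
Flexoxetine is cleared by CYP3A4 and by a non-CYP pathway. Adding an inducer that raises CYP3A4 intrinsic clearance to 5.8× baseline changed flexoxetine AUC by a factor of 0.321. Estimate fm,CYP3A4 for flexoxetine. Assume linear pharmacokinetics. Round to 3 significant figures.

Call the CYP3A4 fraction fm. After the interaction, CL_new/CL_old = fm × 5.8 + (1 − fm).
AUC ratio = 1 / (new CL fraction), so new CL fraction = 1 / 0.321 = 3.115.
fm × 5.8 + 1 − fm = 3.115  ⇒  fm × (5.8 − 1) = 2.115  ⇒  fm = 0.441.

0.441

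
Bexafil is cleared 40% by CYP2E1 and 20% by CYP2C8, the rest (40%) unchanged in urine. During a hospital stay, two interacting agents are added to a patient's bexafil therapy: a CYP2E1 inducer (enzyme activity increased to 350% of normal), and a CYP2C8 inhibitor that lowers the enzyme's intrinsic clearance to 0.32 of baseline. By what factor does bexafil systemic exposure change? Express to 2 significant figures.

0.54

CYP2E1: 0.4 × 3.5 = 1.4
CYP2C8: 0.2 × 0.32 = 0.064
Other: 0.4 (unchanged)
New clearance relative to baseline: 1.4 + 0.064 + 0.4 = 1.864.
Net systemic exposure ratio = 1 / 1.864 = 0.54.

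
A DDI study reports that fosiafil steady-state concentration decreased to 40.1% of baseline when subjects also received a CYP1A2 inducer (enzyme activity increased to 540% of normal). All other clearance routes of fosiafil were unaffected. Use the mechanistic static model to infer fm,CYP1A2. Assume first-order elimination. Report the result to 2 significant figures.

0.34

CL'/CL = 1 / 0.401 = 2.494
5.4·fm + (1 − fm) = 2.494
fm = (2.494 − 1) / (5.4 − 1) = 0.34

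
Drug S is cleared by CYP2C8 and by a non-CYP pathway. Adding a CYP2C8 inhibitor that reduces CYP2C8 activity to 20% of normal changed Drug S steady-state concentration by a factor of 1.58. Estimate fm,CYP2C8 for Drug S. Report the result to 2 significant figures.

Let x = fm,CYP2C8. Because steady-state concentration ∝ 1/CL, relative clearance fell to 1/1.58 = 0.6329.
Only the CYP2C8 route changed, so 0.6329 = x·0.2 + (1 − x), giving x = 0.46.

0.46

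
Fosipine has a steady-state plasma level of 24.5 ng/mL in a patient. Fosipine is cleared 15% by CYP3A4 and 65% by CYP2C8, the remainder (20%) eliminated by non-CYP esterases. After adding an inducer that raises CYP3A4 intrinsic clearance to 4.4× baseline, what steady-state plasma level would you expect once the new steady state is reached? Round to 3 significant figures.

16.2 ng/mL

The CYP3A4 pathway (15% of clearance) rises to 4.4× activity: 0.15 × 4.4 = 0.66.
CYP2C8 (65%) and the residual 20% are unaffected.
New clearance relative to baseline: 0.66 + 0.65 + 0.2 = 1.51.
Steady-state plasma level ∝ 1/CL, so new value = 24.5 / 1.51 = 16.2 ng/mL.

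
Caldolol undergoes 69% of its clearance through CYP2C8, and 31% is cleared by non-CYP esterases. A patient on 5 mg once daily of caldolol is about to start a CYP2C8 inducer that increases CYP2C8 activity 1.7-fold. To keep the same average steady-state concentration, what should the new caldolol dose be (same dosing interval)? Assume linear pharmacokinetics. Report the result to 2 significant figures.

CYP2C8: 0.69 × 1.7 = 1.173
Other: 0.31 (unchanged)
New clearance relative to baseline: 1.173 + 0.31 = 1.483.
Css,avg = (dose rate)/CL, so holding Css fixed requires dose ∝ CL: 5 × 1.483 = 7.4 mg.

7.4 mg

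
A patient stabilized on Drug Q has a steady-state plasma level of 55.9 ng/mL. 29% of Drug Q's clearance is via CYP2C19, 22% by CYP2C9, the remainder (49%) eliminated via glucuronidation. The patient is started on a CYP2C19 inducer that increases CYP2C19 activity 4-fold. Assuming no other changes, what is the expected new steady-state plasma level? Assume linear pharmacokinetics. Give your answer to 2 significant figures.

30 ng/mL

CYP2C19: 0.29 × 4 = 1.16
CYP2C9: 0.22 (unchanged)
Other: 0.49 (unchanged)
CL_new/CL_old = 1.16 + 0.22 + 0.49 = 1.87.
With dosing unchanged, steady-state plasma level scales as 1/CL: 55.9 / 1.87 = 30 ng/mL.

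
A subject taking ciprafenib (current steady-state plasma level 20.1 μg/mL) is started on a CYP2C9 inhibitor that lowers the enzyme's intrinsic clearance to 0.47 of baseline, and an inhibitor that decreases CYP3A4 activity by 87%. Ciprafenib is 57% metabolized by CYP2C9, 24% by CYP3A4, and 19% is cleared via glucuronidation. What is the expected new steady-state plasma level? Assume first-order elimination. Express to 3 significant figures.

The CYP2C9 pathway (57% of clearance) drops to 0.47× activity: 0.57 × 0.47 = 0.2679.
The CYP3A4 pathway (24% of clearance) falls to 0.13× activity: 0.24 × 0.13 = 0.0312.
Non-CYP routes (19%) are unchanged.
CL_new/CL_old = 0.2679 + 0.0312 + 0.19 = 0.4891.
Steady-state plasma level ∝ 1/CL: new value = 20.1 / 0.4891 = 41.1 μg/mL.

41.1 μg/mL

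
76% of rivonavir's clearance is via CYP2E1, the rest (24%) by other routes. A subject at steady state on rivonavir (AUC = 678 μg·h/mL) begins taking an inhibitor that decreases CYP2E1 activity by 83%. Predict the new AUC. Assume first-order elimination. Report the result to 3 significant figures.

1.84 × 10³ μg·h/mL

The CYP2E1 pathway (76% of clearance) falls to 0.17× activity: 0.76 × 0.17 = 0.1292.
Non-CYP routes (24%) are unchanged.
CL_new/CL_old = 0.1292 + 0.24 = 0.3692.
New AUC = baseline ÷ relative clearance = 678 / 0.3692 = 1.84 × 10³ μg·h/mL.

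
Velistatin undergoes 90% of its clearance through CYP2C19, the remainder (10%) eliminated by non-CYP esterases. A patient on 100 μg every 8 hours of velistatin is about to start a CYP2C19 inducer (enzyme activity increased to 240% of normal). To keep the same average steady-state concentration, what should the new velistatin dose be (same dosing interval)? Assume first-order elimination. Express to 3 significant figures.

226 μg

The CYP2C19 pathway (90% of clearance) rises to 2.4× activity: 0.9 × 2.4 = 2.16.
The remaining 10% of clearance is unaffected.
CL_new/CL_old = 2.16 + 0.1 = 2.26.
Css,avg = (dose rate)/CL, so holding Css fixed requires dose ∝ CL: 100 × 2.26 = 226 μg.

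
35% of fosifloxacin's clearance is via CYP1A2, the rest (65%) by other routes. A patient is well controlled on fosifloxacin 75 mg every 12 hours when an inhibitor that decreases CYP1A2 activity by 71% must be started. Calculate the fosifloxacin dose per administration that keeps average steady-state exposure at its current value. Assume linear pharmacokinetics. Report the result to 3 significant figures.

The CYP1A2 pathway (35% of clearance) drops to 0.29× activity: 0.35 × 0.29 = 0.1015.
The remaining 65% of clearance is unaffected.
Relative clearance = 0.1015 + 0.65 = 0.7515.
To maintain the same steady-state level, dose must scale with clearance: new dose = 75 × 0.7515 = 56.4 mg.

56.4 mg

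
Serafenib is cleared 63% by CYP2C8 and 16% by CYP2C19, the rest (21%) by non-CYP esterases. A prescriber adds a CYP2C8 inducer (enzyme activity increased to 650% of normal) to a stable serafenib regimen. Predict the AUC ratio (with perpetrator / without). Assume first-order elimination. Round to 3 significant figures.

0.224

The CYP2C8 pathway (63% of clearance) increases to 6.5× activity: 0.63 × 6.5 = 4.095.
CYP2C19 (16%) and the residual 21% are unaffected.
New clearance relative to baseline: 4.095 + 0.16 + 0.21 = 4.465.
AUC is inversely proportional to clearance, so the fold-change is 1 / 4.465 = 0.224.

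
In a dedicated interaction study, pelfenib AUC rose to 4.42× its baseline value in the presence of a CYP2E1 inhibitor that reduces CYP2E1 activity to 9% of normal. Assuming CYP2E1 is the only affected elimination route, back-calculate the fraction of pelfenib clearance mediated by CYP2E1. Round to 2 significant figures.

0.85

CL'/CL = 1 / 4.42 = 0.2262
0.09·fm + (1 − fm) = 0.2262
fm = (0.2262 − 1) / (0.09 − 1) = 0.85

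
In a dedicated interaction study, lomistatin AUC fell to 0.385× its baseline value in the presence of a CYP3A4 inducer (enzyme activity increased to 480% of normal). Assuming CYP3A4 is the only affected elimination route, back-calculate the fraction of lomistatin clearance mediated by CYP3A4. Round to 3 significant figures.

Let fm be the CYP3A4 fraction. New clearance relative to baseline = fm × 4.8 + (1 − fm).
AUC ratio = 1 / (new CL fraction), so new CL fraction = 1 / 0.385 = 2.597.
fm × 4.8 + 1 − fm = 2.597  ⇒  fm × (4.8 − 1) = 1.597  ⇒  fm = 0.420.

0.420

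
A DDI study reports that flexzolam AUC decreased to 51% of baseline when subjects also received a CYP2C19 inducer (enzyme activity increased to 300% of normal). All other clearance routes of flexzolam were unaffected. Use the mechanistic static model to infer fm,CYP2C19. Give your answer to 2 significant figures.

Let fm be the CYP2C19 fraction. New clearance relative to baseline = fm × 3 + (1 − fm).
AUC ratio = 1 / (new CL fraction), so new CL fraction = 1 / 0.510 = 1.961.
fm × 3 + 1 − fm = 1.961  ⇒  fm × (3 − 1) = 0.9608  ⇒  fm = 0.48.

0.48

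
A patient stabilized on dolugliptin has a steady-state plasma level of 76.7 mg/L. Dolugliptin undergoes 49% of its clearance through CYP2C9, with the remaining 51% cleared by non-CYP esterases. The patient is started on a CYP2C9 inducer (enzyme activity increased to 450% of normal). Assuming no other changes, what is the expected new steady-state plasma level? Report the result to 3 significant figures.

28.3 mg/L

The CYP2C9 pathway (49% of clearance) is boosted to 4.5× activity: 0.49 × 4.5 = 2.205.
Non-CYP routes (51%) are unchanged.
CL_new/CL_old = 2.205 + 0.51 = 2.715.
With dosing unchanged, steady-state plasma level scales as 1/CL: 76.7 / 2.715 = 28.3 mg/L.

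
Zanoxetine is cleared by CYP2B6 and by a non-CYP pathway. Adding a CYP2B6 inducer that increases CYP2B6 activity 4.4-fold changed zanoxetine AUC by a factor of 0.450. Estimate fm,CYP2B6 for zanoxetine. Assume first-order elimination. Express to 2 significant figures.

Call the CYP2B6 fraction fm. After the interaction, CL_new/CL_old = fm × 4.4 + (1 − fm).
AUC ratio = 1 / (new CL fraction), so new CL fraction = 1 / 0.450 = 2.222.
fm × 4.4 + 1 − fm = 2.222  ⇒  fm × (4.4 − 1) = 1.222  ⇒  fm = 0.36.

0.36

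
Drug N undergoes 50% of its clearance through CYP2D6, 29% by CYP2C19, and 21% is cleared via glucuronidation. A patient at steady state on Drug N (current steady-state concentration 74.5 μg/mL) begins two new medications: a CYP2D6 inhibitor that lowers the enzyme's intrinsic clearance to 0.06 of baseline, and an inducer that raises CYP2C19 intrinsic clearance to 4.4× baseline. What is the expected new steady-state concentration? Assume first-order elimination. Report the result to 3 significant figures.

49.1 μg/mL

CYP2D6: 0.5 × 0.06 = 0.03
CYP2C19: 0.29 × 4.4 = 1.276
Other: 0.21 (unchanged)
Relative clearance = 0.03 + 1.276 + 0.21 = 1.516.
New steady-state concentration = 74.5 / 1.516 = 49.1 μg/mL (concentration scales inversely with clearance).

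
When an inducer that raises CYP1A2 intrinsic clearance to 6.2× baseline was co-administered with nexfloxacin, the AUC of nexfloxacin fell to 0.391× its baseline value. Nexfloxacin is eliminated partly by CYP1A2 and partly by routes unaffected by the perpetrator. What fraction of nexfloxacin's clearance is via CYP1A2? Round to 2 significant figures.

Let fm be the CYP1A2 fraction. New clearance relative to baseline = fm × 6.2 + (1 − fm).
AUC ratio = 1 / (new CL fraction), so new CL fraction = 1 / 0.391 = 2.558.
fm × 6.2 + 1 − fm = 2.558  ⇒  fm × (6.2 − 1) = 1.558  ⇒  fm = 0.30.

0.30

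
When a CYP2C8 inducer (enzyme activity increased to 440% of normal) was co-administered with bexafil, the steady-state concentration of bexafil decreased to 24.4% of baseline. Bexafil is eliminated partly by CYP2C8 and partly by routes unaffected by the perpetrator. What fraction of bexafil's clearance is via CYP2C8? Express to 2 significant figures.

Call the CYP2C8 fraction fm. After the interaction, CL_new/CL_old = fm × 4.4 + (1 − fm).
Steady-state concentration ratio = 1 / (new CL fraction), so new CL fraction = 1 / 0.244 = 4.098.
fm × 4.4 + 1 − fm = 4.098  ⇒  fm × (4.4 − 1) = 3.098  ⇒  fm = 0.91.

0.91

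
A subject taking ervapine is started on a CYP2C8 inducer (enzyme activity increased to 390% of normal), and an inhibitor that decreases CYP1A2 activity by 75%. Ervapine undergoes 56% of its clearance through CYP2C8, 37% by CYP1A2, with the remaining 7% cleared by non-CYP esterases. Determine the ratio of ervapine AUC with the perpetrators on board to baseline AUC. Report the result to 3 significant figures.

0.426

The CYP2C8 pathway (56% of clearance) is boosted to 3.9× activity: 0.56 × 3.9 = 2.184.
The CYP1A2 pathway (37% of clearance) is reduced to 0.25× activity: 0.37 × 0.25 = 0.0925.
Non-CYP routes (7%) are unchanged.
New clearance relative to baseline: 2.184 + 0.0925 + 0.07 = 2.3465.
Net AUC ratio = 1 / 2.3465 = 0.426.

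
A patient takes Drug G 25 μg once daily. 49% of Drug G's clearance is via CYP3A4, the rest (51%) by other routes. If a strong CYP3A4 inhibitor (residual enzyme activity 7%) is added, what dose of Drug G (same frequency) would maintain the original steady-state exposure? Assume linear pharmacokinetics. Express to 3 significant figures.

13.6 μg

The CYP3A4 pathway (49% of clearance) falls to 0.07× activity: 0.49 × 0.07 = 0.0343.
Non-CYP routes (51%) are unchanged.
New clearance relative to baseline: 0.0343 + 0.51 = 0.5443.
Css,avg = (dose rate)/CL, so holding Css fixed requires dose ∝ CL: 25 × 0.5443 = 13.6 μg.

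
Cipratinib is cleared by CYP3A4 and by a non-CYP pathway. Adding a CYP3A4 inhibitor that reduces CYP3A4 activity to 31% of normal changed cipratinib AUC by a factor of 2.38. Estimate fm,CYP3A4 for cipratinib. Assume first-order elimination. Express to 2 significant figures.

0.84

CL'/CL = 1 / 2.38 = 0.4202
0.31·fm + (1 − fm) = 0.4202
fm = (0.4202 − 1) / (0.31 − 1) = 0.84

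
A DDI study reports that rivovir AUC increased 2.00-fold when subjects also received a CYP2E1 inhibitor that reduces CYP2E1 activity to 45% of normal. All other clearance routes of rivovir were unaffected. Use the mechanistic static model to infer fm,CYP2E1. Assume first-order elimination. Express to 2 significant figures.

Let x = fm,CYP2E1. Because AUC ∝ 1/CL, relative clearance fell to 1/2.00 = 0.5.
Setting x·0.45 + (1 − x) = 0.5 and solving: x = (0.5 − 1)/(0.45 − 1) = 0.91.

0.91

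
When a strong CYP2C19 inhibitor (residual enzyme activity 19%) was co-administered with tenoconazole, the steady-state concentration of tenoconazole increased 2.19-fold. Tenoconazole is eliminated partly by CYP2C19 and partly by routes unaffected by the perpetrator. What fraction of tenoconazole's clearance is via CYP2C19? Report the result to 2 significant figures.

Let x = fm,CYP2C19. Because steady-state concentration ∝ 1/CL, relative clearance fell to 1/2.19 = 0.4566.
Only the CYP2C19 route changed, so 0.4566 = x·0.19 + (1 − x), giving x = 0.67.

0.67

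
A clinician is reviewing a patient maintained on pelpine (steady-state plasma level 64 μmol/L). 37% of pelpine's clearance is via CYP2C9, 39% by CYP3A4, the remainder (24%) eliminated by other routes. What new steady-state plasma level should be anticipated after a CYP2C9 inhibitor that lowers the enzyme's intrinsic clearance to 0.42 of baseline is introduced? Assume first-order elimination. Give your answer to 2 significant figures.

CYP2C9: 0.37 × 0.42 = 0.1554
CYP3A4: 0.39 (unchanged)
Other: 0.24 (unchanged)
Relative clearance = 0.1554 + 0.39 + 0.24 = 0.7854.
New steady-state plasma level = baseline ÷ relative clearance = 64 / 0.7854 = 81 μmol/L.

81 μmol/L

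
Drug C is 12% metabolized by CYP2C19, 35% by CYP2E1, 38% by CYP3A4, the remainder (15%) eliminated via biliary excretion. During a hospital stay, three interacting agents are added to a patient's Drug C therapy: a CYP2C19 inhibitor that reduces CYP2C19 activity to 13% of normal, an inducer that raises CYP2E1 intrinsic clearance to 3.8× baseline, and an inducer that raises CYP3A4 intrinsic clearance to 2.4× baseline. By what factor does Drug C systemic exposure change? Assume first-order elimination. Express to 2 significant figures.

The CYP2C19 pathway (12% of clearance) drops to 0.13× activity: 0.12 × 0.13 = 0.0156.
The CYP2E1 pathway (35% of clearance) is boosted to 3.8× activity: 0.35 × 3.8 = 1.33.
The CYP3A4 pathway (38% of clearance) rises to 2.4× activity: 0.38 × 2.4 = 0.912.
Non-CYP routes (15%) are unchanged.
CL_new/CL_old = 0.0156 + 1.33 + 0.912 + 0.15 = 2.4076.
Systemic exposure ∝ 1/CL: fold-change = 1 / 2.4076 = 0.42.

0.42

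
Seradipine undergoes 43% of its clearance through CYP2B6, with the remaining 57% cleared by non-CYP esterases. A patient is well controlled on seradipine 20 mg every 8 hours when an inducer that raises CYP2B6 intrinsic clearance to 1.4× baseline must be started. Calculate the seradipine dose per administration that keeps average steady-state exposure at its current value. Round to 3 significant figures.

CYP2B6: 0.43 × 1.4 = 0.602
Other: 0.57 (unchanged)
New clearance relative to baseline: 0.602 + 0.57 = 1.172.
Css,avg = (dose rate)/CL, so holding Css fixed requires dose ∝ CL: 20 × 1.172 = 23.4 mg.

23.4 mg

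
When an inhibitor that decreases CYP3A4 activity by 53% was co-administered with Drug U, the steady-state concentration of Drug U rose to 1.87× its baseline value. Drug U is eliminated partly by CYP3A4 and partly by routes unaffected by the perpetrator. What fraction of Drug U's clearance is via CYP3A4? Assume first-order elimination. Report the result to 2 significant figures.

Let fm be the CYP3A4 fraction. New clearance relative to baseline = fm × 0.47 + (1 − fm).
Steady-state concentration ratio = 1 / (new CL fraction), so new CL fraction = 1 / 1.87 = 0.5348.
fm × 0.47 + 1 − fm = 0.5348  ⇒  fm × (0.47 − 1) = −0.4652  ⇒  fm = 0.88.

0.88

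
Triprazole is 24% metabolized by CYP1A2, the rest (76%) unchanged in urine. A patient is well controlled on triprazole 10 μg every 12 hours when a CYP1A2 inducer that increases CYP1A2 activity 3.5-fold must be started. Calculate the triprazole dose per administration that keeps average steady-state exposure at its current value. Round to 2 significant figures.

16 μg

CYP1A2: 0.24 × 3.5 = 0.84
Other: 0.76 (unchanged)
Relative clearance = 0.84 + 0.76 = 1.6.
Exposure is unchanged when dose changes in proportion to clearance. New dose = 10 μg × 1.6 = 16 μg.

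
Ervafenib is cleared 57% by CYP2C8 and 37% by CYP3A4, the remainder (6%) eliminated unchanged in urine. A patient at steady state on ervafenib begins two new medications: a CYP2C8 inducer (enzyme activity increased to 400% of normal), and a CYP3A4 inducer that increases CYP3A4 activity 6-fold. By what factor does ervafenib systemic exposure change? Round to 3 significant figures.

The CYP2C8 pathway (57% of clearance) is boosted to 4× activity: 0.57 × 4 = 2.28.
The CYP3A4 pathway (37% of clearance) is boosted to 6× activity: 0.37 × 6 = 2.22.
The remaining 6% of clearance is unaffected.
CL_new/CL_old = 2.28 + 2.22 + 0.06 = 4.56.
Systemic exposure ∝ 1/CL: fold-change = 1 / 4.56 = 0.219.

0.219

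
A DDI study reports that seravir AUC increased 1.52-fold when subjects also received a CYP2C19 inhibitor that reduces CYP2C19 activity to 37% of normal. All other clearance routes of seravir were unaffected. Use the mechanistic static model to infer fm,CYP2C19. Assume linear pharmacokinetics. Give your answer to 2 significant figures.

0.54

CL'/CL = 1 / 1.52 = 0.6579
0.37·fm + (1 − fm) = 0.6579
fm = (0.6579 − 1) / (0.37 − 1) = 0.54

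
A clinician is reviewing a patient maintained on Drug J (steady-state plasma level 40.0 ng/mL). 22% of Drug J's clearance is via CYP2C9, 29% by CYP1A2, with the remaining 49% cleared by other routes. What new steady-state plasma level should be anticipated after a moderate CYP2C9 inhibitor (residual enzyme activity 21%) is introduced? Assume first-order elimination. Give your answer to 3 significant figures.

48.4 ng/mL

CYP2C9: 0.22 × 0.21 = 0.0462
CYP1A2: 0.29 (unchanged)
Other: 0.49 (unchanged)
New clearance relative to baseline: 0.0462 + 0.29 + 0.49 = 0.8262.
Steady-state plasma level ∝ 1/CL, so new value = 40.0 / 0.8262 = 48.4 ng/mL.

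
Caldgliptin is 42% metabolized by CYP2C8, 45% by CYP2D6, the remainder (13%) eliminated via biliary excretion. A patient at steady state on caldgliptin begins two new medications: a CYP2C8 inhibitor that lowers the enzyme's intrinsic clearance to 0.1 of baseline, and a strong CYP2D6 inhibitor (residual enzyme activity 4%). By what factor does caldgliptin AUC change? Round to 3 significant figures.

5.26

The CYP2C8 pathway (42% of clearance) is reduced to 0.1× activity: 0.42 × 0.1 = 0.042.
The CYP2D6 pathway (45% of clearance) drops to 0.04× activity: 0.45 × 0.04 = 0.018.
Non-CYP routes (13%) are unchanged.
CL_new/CL_old = 0.042 + 0.018 + 0.13 = 0.19.
AUC ∝ 1/CL: fold-change = 1 / 0.19 = 5.26.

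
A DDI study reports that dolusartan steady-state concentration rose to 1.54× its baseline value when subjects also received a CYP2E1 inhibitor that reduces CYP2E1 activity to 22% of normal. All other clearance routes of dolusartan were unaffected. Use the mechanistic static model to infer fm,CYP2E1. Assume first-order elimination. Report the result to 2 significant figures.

Let fm be the CYP2E1 fraction. New clearance relative to baseline = fm × 0.22 + (1 − fm).
Steady-state concentration ratio = 1 / (new CL fraction), so new CL fraction = 1 / 1.54 = 0.6494.
fm × 0.22 + 1 − fm = 0.6494  ⇒  fm × (0.22 − 1) = −0.3506  ⇒  fm = 0.45.

0.45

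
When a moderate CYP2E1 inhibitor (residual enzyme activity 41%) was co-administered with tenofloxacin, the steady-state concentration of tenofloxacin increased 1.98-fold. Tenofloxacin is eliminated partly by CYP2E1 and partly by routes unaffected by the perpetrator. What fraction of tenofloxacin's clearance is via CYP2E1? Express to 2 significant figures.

0.84

Call the CYP2E1 fraction fm. After the interaction, CL_new/CL_old = fm × 0.41 + (1 − fm).
Steady-state concentration ratio = 1 / (new CL fraction), so new CL fraction = 1 / 1.98 = 0.5051.
fm × 0.41 + 1 − fm = 0.5051  ⇒  fm × (0.41 − 1) = −0.4949  ⇒  fm = 0.84.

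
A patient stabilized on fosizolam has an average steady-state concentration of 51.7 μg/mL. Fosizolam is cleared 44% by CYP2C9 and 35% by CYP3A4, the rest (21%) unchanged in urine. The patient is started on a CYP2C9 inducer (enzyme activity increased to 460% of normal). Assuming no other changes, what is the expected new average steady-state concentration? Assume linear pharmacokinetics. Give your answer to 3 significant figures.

20.0 μg/mL

The CYP2C9 pathway (44% of clearance) is boosted to 4.6× activity: 0.44 × 4.6 = 2.024.
CYP3A4 (35%) and the residual 21% are unaffected.
Relative clearance = 2.024 + 0.35 + 0.21 = 2.584.
New average steady-state concentration = baseline ÷ relative clearance = 51.7 / 2.584 = 20.0 μg/mL.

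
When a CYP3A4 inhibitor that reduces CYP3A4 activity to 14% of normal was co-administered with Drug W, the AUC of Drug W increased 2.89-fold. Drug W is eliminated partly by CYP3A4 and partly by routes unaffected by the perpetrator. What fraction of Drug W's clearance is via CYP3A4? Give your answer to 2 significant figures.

0.76

Write x for the fraction cleared via CYP3A4. The observed AUC change means clearance fell to 1/2.89 = 0.346 of baseline.
Setting x·0.14 + (1 − x) = 0.346 and solving: x = (0.346 − 1)/(0.14 − 1) = 0.76.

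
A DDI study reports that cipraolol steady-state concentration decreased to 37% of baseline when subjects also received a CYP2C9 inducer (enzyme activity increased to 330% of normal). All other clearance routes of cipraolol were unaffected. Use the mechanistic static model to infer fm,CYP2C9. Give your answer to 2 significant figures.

CL'/CL = 1 / 0.370 = 2.703
3.3·fm + (1 − fm) = 2.703
fm = (2.703 − 1) / (3.3 − 1) = 0.74

0.74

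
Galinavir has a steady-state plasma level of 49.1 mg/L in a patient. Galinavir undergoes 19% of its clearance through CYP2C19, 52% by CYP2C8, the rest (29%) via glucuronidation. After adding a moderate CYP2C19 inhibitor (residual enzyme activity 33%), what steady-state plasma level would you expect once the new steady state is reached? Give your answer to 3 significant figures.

The CYP2C19 pathway (19% of clearance) falls to 0.33× activity: 0.19 × 0.33 = 0.0627.
CYP2C8 (52%) and the residual 29% are unaffected.
CL_new/CL_old = 0.0627 + 0.52 + 0.29 = 0.8727.
With dosing unchanged, steady-state plasma level scales as 1/CL: 49.1 / 0.8727 = 56.3 mg/L.

56.3 mg/L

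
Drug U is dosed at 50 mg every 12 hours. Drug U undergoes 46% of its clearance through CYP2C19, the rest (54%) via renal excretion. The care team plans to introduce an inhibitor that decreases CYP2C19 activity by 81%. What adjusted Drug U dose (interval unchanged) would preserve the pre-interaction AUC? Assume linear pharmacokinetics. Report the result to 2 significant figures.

31 mg

The CYP2C19 pathway (46% of clearance) drops to 0.19× activity: 0.46 × 0.19 = 0.0874.
Non-CYP routes (54%) are unchanged.
Relative clearance = 0.0874 + 0.54 = 0.6274.
Css,avg = (dose rate)/CL, so holding Css fixed requires dose ∝ CL: 50 × 0.6274 = 31 mg.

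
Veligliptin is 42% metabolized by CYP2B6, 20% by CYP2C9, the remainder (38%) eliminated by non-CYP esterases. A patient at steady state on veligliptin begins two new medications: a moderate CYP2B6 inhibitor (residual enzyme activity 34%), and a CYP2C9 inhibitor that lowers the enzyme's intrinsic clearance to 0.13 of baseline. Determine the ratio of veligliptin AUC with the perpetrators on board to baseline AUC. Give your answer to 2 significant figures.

1.8

CYP2B6: 0.42 × 0.34 = 0.1428
CYP2C9: 0.2 × 0.13 = 0.026
Other: 0.38 (unchanged)
Relative clearance = 0.1428 + 0.026 + 0.38 = 0.5488.
Because AUC varies inversely with clearance, the combined effect is 1 / 0.5488 = 1.8.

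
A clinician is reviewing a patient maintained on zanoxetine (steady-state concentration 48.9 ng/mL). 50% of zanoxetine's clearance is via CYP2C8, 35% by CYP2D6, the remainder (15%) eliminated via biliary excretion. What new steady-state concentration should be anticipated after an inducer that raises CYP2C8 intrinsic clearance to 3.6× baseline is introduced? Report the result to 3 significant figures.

21.3 ng/mL

The CYP2C8 pathway (50% of clearance) is boosted to 3.6× activity: 0.5 × 3.6 = 1.8.
CYP2D6 (35%) and the residual 15% are unaffected.
New clearance relative to baseline: 1.8 + 0.35 + 0.15 = 2.3.
With dosing unchanged, steady-state concentration scales as 1/CL: 48.9 / 2.3 = 21.3 ng/mL.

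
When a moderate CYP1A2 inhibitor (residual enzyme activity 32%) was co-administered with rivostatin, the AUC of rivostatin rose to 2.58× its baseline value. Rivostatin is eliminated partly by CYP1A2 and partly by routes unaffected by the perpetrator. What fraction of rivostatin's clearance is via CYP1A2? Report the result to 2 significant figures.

0.90

Write x for the fraction cleared via CYP1A2. The observed AUC change means clearance fell to 1/2.58 = 0.3876 of baseline.
Setting x·0.32 + (1 − x) = 0.3876 and solving: x = (0.3876 − 1)/(0.32 − 1) = 0.90.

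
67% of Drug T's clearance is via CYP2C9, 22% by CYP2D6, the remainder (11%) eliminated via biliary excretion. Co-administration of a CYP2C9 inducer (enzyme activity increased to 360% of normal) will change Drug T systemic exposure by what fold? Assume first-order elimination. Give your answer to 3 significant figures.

CYP2C9: 0.67 × 3.6 = 2.412
CYP2D6: 0.22 (unchanged)
Other: 0.11 (unchanged)
Relative clearance = 2.412 + 0.22 + 0.11 = 2.742.
Since systemic exposure ∝ 1/CL, the ratio is 1 / 2.742 = 0.365.

0.365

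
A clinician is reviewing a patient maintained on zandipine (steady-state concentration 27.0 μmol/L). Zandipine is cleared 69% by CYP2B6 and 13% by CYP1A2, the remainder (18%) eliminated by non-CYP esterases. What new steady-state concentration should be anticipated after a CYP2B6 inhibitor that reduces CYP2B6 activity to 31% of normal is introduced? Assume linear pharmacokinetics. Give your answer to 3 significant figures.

CYP2B6: 0.69 × 0.31 = 0.2139
CYP1A2: 0.13 (unchanged)
Other: 0.18 (unchanged)
CL_new/CL_old = 0.2139 + 0.13 + 0.18 = 0.5239.
With dosing unchanged, steady-state concentration scales as 1/CL: 27.0 / 0.5239 = 51.5 μmol/L.

51.5 μmol/L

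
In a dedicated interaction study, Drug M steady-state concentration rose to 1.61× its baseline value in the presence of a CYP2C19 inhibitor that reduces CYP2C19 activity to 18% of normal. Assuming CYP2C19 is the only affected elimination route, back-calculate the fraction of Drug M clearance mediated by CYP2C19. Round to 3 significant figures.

0.462

CL'/CL = 1 / 1.61 = 0.6211
0.18·fm + (1 − fm) = 0.6211
fm = (0.6211 − 1) / (0.18 − 1) = 0.462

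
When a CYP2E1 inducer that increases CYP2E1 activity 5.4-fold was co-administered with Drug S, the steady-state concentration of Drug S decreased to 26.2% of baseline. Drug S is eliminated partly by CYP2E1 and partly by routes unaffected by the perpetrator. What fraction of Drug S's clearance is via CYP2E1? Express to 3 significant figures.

0.640

Write x for the fraction cleared via CYP2E1. The observed steady-state concentration change means clearance rose to 1/0.262 = 3.817 of baseline.
Setting x·5.4 + (1 − x) = 3.817 and solving: x = (3.817 − 1)/(5.4 − 1) = 0.640.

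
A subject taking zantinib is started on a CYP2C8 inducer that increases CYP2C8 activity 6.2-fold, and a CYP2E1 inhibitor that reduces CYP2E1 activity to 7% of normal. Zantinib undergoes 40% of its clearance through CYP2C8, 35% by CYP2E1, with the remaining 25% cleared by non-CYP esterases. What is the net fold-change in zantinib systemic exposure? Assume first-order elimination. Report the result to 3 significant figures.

0.363

CYP2C8: 0.4 × 6.2 = 2.48
CYP2E1: 0.35 × 0.07 = 0.0245
Other: 0.25 (unchanged)
Relative clearance = 2.48 + 0.0245 + 0.25 = 2.7545.
Net systemic exposure ratio = 1 / 2.7545 = 0.363.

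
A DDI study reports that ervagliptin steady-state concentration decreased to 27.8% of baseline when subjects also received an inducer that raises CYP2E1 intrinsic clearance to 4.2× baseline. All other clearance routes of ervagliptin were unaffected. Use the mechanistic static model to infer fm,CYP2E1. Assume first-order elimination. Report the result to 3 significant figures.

0.812

Let fm be the CYP2E1 fraction. New clearance relative to baseline = fm × 4.2 + (1 − fm).
Steady-state concentration ratio = 1 / (new CL fraction), so new CL fraction = 1 / 0.278 = 3.597.
fm × 4.2 + 1 − fm = 3.597  ⇒  fm × (4.2 − 1) = 2.597  ⇒  fm = 0.812.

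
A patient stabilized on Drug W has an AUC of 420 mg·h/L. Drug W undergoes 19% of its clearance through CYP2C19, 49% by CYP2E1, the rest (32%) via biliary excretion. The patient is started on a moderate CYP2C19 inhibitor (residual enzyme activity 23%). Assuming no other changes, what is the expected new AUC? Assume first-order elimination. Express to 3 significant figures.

492 mg·h/L

The CYP2C19 pathway (19% of clearance) drops to 0.23× activity: 0.19 × 0.23 = 0.0437.
CYP2E1 (49%) and the residual 32% are unaffected.
Relative clearance = 0.0437 + 0.49 + 0.32 = 0.8537.
New AUC = baseline ÷ relative clearance = 420 / 0.8537 = 492 mg·h/L.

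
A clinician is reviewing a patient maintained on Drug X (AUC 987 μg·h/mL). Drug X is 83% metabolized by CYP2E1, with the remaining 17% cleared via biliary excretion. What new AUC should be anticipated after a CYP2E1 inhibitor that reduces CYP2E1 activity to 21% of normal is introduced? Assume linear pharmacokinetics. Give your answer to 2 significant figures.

2.9 × 10³ μg·h/mL

The CYP2E1 pathway (83% of clearance) is reduced to 0.21× activity: 0.83 × 0.21 = 0.1743.
The remaining 17% of clearance is unaffected.
New clearance relative to baseline: 0.1743 + 0.17 = 0.3443.
AUC ∝ 1/CL, so new value = 987 / 0.3443 = 2.9 × 10³ μg·h/mL.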